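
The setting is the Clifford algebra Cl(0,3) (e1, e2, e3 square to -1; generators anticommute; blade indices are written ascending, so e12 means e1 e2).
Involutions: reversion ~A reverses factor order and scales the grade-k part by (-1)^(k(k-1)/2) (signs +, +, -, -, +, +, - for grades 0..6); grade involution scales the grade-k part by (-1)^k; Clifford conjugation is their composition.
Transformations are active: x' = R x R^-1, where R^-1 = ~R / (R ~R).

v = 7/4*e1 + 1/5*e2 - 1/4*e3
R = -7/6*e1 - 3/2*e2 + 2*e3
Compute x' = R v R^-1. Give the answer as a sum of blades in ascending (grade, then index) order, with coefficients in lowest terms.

~R = -7/6*e1 - 3/2*e2 + 2*e3, and R ~R = -137/18, so R^-1 = ~R / (-137/18).
R v = 341/120 + 287/120*e12 - 77/24*e13 - 1/40*e23
Answer: -602/685*e1 + 2521/2740*e2 - 3407/2740*e3


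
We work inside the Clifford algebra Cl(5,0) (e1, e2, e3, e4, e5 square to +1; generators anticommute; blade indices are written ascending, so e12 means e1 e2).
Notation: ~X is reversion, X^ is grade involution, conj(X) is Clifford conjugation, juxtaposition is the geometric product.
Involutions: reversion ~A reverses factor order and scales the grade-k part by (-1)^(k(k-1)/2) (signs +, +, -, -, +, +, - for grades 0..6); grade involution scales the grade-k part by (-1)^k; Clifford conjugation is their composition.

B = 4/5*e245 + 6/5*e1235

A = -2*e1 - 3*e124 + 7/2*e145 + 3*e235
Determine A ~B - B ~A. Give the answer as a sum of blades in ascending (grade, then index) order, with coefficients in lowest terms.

first term: 18/5*e1 + 14/5*e12 - 12/5*e15 + 12/5*e34 + 21/5*e234 - 12/5*e235 - 18/5*e345 + 8/5*e1245
second term: 18/5*e1 - 14/5*e12 + 12/5*e15 - 12/5*e34 - 21/5*e234 + 12/5*e235 + 18/5*e345 + 8/5*e1245
Answer: 28/5*e12 - 24/5*e15 + 24/5*e34 + 42/5*e234 - 24/5*e235 - 36/5*e345


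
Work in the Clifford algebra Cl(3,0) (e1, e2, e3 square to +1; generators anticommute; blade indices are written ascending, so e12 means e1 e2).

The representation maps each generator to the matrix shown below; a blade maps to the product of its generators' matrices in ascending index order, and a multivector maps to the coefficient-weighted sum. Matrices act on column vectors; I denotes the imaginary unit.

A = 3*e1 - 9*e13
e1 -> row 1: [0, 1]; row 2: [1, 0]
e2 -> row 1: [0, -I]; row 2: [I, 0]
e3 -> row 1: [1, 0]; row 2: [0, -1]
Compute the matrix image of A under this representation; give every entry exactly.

Bivector images (products of the table entries): rho(e13) = rho(e1)rho(e3) = row 1: [0, -1]; row 2: [1, 0].
M = (3)*rho(e1) + (-9)*rho(e13), summed entrywise:
Answer: row 1: [0, 12]; row 2: [-6, 0]


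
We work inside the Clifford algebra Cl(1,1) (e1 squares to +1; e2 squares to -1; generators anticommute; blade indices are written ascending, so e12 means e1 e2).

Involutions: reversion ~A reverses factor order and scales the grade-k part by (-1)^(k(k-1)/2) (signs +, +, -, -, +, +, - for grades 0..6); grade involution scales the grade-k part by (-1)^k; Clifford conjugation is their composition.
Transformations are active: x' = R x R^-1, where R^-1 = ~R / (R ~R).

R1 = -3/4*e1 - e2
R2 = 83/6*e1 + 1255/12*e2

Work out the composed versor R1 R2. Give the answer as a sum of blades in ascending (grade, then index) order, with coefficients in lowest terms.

Distribute over the terms of R1 (each basis-blade product reordered to ascending indices, repeated generators contracted through their squares):
(-3/4*e1) R2 = -83/8 - 1255/16*e12
(-e2) R2 = 1255/12 + 83/6*e12
Summing the partial products and collecting blades:
Answer: 2261/24 - 3101/48*e12


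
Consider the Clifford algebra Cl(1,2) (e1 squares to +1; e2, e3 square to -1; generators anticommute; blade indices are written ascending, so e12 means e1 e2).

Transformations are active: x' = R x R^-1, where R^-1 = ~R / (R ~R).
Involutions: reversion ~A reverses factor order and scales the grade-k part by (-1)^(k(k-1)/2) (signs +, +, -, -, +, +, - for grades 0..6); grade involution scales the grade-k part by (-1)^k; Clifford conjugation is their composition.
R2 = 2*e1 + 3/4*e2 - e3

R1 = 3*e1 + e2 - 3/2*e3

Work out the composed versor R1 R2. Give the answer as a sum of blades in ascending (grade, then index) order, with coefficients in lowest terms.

Distribute over the terms of R1 (each basis-blade product reordered to ascending indices, repeated generators contracted through their squares):
(3*e1) R2 = 6 + 9/4*e12 - 3*e13
(e2) R2 = -3/4 - 2*e12 - e23
(-3/2*e3) R2 = -3/2 + 3*e13 + 9/8*e23
Summing the partial products and collecting blades:
Answer: 15/4 + 1/4*e12 + 1/8*e23


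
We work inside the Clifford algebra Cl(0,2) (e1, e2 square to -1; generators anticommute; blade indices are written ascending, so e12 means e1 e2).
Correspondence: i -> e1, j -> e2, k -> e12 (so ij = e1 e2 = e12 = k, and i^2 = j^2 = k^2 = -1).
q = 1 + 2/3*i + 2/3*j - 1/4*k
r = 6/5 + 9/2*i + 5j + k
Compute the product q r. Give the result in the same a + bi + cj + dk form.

In blades: q = 1 + 2/3*e1 + 2/3*e2 - 1/4*e12, r = 6/5 + 9/2*e1 + 5*e2 + e12.
Distribute q over r term by term (generator squares from the signature, products reordered to ascending indices): (1)*r = 6/5 + 9/2*e1 + 5*e2 + e12; (2/3*e1)*r = -3 + 4/5*e1 - 2/3*e2 + 10/3*e12; (2/3*e2)*r = -10/3 + 2/3*e1 + 4/5*e2 - 3*e12; (-1/4*e12)*r = 1/4 + 5/4*e1 - 9/8*e2 - 3/10*e12.
Sum: -293/60 + 433/60*e1 + 481/120*e2 + 31/30*e12; translating back through the correspondence:
Answer: -293/60 + 433/60*i + 481/120*j + 31/30*k


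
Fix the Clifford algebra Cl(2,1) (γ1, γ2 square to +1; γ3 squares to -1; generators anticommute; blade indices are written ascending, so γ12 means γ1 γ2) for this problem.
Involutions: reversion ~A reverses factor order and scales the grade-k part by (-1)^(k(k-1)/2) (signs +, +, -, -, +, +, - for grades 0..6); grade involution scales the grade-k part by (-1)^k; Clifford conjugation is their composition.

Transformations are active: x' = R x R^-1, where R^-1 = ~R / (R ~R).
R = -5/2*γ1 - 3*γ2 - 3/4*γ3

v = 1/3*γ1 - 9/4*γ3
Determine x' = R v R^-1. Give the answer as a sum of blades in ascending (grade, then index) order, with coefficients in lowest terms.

~R = -5/2*γ1 - 3*γ2 - 3/4*γ3, and R ~R = 235/16, so R^-1 = ~R / (235/16).
R v = -121/48 + γ12 + 47/8*γ13 + 27/4*γ23
Answer: 74/141*γ1 + 242/235*γ2 + 2357/940*γ3


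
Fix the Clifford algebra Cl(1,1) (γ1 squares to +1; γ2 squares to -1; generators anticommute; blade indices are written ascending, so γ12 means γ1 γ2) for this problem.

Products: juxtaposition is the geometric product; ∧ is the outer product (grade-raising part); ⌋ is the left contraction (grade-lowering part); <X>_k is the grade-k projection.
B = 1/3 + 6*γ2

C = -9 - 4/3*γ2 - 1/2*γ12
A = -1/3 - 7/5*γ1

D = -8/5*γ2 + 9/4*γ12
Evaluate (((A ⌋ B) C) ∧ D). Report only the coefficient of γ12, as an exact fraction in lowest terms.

step 1: -1/9 - 2*γ2
step 2: -5/3 + γ1 + 490/27*γ2 + 1/18*γ12
step 3: 8/3*γ2 - 107/20*γ12
Answer: -107/20


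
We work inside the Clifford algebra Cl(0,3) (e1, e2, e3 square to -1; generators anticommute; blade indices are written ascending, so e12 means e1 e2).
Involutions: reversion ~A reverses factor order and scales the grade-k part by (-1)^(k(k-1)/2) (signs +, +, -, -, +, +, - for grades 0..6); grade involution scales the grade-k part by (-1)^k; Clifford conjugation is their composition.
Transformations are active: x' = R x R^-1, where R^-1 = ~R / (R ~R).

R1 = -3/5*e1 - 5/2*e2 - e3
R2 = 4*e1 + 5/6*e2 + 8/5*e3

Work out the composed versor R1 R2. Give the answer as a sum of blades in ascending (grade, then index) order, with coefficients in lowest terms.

Distribute over the terms of R1 (each basis-blade product reordered to ascending indices, repeated generators contracted through their squares):
(-3/5*e1) R2 = 12/5 - 1/2*e12 - 24/25*e13
(-5/2*e2) R2 = 25/12 + 10*e12 - 4*e23
(-e3) R2 = 8/5 + 4*e13 + 5/6*e23
Summing the partial products and collecting blades:
Answer: 73/12 + 19/2*e12 + 76/25*e13 - 19/6*e23


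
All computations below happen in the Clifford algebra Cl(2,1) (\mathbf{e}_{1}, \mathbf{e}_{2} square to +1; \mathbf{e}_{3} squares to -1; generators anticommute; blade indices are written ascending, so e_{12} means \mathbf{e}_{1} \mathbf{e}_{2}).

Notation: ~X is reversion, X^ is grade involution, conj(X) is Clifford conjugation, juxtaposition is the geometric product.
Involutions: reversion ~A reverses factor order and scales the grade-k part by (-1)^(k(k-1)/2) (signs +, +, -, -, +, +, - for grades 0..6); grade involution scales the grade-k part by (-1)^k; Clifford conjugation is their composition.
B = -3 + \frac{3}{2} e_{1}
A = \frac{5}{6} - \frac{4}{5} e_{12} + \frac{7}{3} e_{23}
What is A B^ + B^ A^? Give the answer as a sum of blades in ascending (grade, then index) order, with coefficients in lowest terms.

first term: -\frac{5}{2} - \frac{5}{4} e_{1} - \frac{6}{5} e_{2} + \frac{12}{5} e_{12} - 7 e_{23} - \frac{7}{2} e_{123}
second term: -\frac{5}{2} - \frac{5}{4} e_{1} + \frac{6}{5} e_{2} + \frac{12}{5} e_{12} - 7 e_{23} - \frac{7}{2} e_{123}
Answer: -5 - \frac{5}{2} e_{1} + \frac{24}{5} e_{12} - 14 e_{23} - 7 e_{123}


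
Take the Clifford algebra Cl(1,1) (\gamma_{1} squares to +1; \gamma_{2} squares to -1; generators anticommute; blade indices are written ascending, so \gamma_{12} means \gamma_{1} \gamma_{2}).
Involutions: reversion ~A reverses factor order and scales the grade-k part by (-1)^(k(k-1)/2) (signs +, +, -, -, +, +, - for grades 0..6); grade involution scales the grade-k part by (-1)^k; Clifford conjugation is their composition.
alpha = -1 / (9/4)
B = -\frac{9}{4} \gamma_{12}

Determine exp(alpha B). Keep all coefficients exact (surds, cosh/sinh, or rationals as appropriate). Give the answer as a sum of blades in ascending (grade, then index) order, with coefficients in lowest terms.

B^2 = (-\frac{9}{4})^2*(\gamma_{12})^2 = \frac{81}{16}*(+1) = \frac{81}{16} (a basis 2-blade squares to minus the product of its generators' squares).
B^2 = \frac{81}{16} — B^2 > 0, so the exponential closes hyperbolically: l = \frac{9}{4}, alpha*l = -1, so exp(alpha B) = cosh(-1) + (sinh(-1)/(\frac{9}{4}))*B = \cosh{\left(1 \right)} + (- \frac{4 \sinh{\left(1 \right)}}{9})*B.
Answer: \cosh{\left(1 \right)} + \sinh{\left(1 \right)} \gamma_{12}


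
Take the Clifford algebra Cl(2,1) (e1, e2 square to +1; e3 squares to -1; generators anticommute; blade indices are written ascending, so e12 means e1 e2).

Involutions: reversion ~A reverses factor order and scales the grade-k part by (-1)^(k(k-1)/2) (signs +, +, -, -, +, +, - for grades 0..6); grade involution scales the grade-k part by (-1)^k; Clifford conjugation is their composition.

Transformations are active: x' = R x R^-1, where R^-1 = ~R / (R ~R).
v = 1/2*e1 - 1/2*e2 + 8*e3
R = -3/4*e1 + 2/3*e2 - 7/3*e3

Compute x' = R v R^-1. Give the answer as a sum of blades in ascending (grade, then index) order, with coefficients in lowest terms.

~R = -3/4*e1 + 2/3*e2 - 7/3*e3, and R ~R = -71/16, so R^-1 = ~R / (-71/16).
R v = 431/24 + 1/24*e12 - 29/6*e13 + 25/6*e23
Answer: 791/142*e1 - 6257/1278*e2 + 6956/639*e3


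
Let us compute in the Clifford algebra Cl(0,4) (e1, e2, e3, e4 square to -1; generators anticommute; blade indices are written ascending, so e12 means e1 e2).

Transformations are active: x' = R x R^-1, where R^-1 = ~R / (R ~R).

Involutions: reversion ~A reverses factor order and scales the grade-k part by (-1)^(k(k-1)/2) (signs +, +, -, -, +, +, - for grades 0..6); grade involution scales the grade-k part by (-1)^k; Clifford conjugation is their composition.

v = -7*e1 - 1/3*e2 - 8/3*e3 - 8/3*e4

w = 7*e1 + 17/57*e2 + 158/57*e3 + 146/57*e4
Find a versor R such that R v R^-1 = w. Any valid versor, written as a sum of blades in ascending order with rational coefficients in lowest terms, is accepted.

Key observation: q(v) = q(w) = -190/3 (sandwiches preserve the norm), so R = v + w = -2/57*e2 + 2/19*e3 - 2/19*e4 works whenever it is invertible — the component of v along it is kept and (v - w)/2 reverses, sending v to w.
Answer: -2/57*e2 + 2/19*e3 - 2/19*e4


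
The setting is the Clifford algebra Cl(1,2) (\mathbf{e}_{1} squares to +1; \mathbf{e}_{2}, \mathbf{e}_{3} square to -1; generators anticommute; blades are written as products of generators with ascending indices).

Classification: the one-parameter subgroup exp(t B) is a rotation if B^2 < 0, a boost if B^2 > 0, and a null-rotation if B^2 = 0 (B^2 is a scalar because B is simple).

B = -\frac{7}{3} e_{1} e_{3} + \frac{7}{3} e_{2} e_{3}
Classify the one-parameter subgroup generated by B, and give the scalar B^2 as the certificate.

B^2 term by term: the squares give (-\frac{7}{3})^2*(e_{1} e_{3})^2 + (\frac{7}{3})^2*(e_{2} e_{3})^2 = \frac{49}{9}*(+1) + \frac{49}{9}*(-1) = 0 (each basis 2-blade squares to minus the product of its generators' squares); cross terms between blades sharing an index anticommute and cancel. So B^2 = 0.
Answer: null-rotation, certificate B^2 = 0. The invariant at work: B^2 = 0 is unchanged by conjugation, hence its sign classifies the subgroup whatever basis B is written in.


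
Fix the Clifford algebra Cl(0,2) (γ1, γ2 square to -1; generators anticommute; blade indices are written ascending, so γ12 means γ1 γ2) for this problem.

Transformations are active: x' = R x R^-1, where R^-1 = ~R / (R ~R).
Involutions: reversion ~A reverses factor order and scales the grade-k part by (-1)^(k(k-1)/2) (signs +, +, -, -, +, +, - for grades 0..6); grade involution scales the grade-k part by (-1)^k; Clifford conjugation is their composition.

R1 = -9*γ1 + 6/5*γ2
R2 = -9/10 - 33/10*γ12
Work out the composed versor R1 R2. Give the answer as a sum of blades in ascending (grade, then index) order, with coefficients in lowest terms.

Distribute over the terms of R1 (each basis-blade product reordered to ascending indices, repeated generators contracted through their squares):
(-9*γ1) R2 = 81/10*γ1 - 297/10*γ2
(6/5*γ2) R2 = -99/25*γ1 - 27/25*γ2
Summing the partial products and collecting blades:
Answer: 207/50*γ1 - 1539/50*γ2


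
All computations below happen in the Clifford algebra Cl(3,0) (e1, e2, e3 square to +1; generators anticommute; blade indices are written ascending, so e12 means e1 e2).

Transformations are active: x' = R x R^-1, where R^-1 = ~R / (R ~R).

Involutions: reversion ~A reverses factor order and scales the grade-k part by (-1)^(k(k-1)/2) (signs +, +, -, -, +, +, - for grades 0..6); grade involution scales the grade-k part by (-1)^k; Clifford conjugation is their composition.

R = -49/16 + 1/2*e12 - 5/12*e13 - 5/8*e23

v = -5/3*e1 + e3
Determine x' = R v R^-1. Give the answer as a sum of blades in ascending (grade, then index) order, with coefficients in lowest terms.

~R = -49/16 - 1/2*e12 + 5/12*e13 + 5/8*e23, and R ~R = 23485/2304, so R^-1 = ~R / (23485/2304).
R v = 75/16*e1 + 5/24*e2 - 541/144*e3 + 37/24*e123
Answer: -18869/14091*e1 + 4/4697*e2 + 6617/4697*e3


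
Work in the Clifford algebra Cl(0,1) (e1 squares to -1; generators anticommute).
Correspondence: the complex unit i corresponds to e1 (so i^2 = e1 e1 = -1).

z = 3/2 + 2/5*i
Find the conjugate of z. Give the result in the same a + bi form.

In blades: z = 3/2 + 2/5*e1.
Conjugation here is Clifford conjugation: the scalar is fixed and the grade-1 and grade-2 blades all flip sign, giving 3/2 - 2/5*e1; translating back:
Answer: 3/2 - 2/5*i


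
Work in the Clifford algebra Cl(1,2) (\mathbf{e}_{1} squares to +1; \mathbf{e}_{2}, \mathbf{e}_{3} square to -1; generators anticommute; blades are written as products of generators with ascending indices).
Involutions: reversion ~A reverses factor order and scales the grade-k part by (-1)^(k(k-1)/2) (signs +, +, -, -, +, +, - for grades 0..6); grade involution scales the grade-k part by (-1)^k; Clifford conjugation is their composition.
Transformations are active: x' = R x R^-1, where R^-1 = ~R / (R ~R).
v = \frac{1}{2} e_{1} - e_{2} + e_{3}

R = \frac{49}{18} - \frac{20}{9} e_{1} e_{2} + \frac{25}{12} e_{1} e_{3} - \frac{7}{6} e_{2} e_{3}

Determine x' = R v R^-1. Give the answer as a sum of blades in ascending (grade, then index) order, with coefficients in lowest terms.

~R = \frac{49}{18} + \frac{20}{9} e_{1} e_{2} - \frac{25}{12} e_{1} e_{3} + \frac{7}{6} e_{2} e_{3}, and R ~R = -\frac{73}{144}, so R^-1 = ~R / (-\frac{73}{144}).
R v = -\frac{53}{18} e_{1} - \frac{4}{9} e_{2} + \frac{205}{72} e_{3} - \frac{13}{18} e_{1} e_{2} e_{3}
Answer: \frac{36527}{1314} e_{1} + \frac{7693}{657} e_{2} - \frac{1843}{73} e_{3}


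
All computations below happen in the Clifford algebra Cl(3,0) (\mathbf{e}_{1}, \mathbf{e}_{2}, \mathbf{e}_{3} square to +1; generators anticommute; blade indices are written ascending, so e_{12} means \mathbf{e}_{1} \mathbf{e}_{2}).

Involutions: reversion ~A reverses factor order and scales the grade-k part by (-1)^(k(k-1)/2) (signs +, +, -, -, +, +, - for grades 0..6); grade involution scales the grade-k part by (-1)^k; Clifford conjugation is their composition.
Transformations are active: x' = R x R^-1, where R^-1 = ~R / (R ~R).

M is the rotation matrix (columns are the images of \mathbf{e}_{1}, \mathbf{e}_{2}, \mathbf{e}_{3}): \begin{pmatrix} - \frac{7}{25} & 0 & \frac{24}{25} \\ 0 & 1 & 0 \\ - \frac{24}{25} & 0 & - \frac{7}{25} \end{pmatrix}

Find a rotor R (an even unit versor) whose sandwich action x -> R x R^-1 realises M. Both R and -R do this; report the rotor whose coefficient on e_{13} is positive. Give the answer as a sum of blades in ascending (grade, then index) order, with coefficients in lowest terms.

Method: write R = a + b12*e_{12} + b13*e_{13} + b23*e_{23} with a^2 + b12^2 + b13^2 + b23^2 = 1 (so R^-1 = ~R). Expanding the columns R e_j ~R gives tr M = 4a^2 - 1 and, from the antisymmetric part, M21 - M12 = -4a*b12, M13 - M31 = 4a*b13, M32 - M23 = -4a*b23.
Here tr M = \frac{11}{25}, so a^2 = (1 + tr M)/4 = \frac{9}{25} and a = ±\frac{3}{5}. Taking a = \frac{3}{5}: M21 - M12 = 0, M13 - M31 = \frac{48}{25}, M32 - M23 = 0, giving b12 = 0, b13 = \frac{4}{5}, b23 = 0, i.e. R = \frac{3}{5} + \frac{4}{5} e_{13}.
Its e_{13} coefficient is already positive.
Answer: \frac{3}{5} + \frac{4}{5} e_{13}. Key observation: the double cover Spin(3) -> SO(3) sends R and -R to the same matrix (trace \frac{11}{25} here), so the stated sign of the e_{13} coefficient is what selects one sheet.


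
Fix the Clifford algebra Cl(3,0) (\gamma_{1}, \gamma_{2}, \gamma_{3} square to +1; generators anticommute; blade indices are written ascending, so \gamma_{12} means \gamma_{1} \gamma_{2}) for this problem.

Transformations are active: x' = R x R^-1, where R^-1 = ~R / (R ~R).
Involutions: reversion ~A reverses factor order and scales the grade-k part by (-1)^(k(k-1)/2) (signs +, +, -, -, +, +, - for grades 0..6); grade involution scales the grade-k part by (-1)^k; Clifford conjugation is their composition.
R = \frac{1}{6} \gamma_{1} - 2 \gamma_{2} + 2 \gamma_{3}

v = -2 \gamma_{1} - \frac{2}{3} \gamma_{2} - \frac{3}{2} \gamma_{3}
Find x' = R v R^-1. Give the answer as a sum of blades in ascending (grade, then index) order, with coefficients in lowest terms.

~R = \frac{1}{6} \gamma_{1} - 2 \gamma_{2} + 2 \gamma_{3}, and R ~R = \frac{289}{36}, so R^-1 = ~R / (\frac{289}{36}).
R v = -2 - \frac{37}{9} \gamma_{12} + \frac{15}{4} \gamma_{13} + \frac{13}{3} \gamma_{23}
Answer: \frac{554}{289} \gamma_{1} + \frac{1442}{867} \gamma_{2} + \frac{291}{578} \gamma_{3}


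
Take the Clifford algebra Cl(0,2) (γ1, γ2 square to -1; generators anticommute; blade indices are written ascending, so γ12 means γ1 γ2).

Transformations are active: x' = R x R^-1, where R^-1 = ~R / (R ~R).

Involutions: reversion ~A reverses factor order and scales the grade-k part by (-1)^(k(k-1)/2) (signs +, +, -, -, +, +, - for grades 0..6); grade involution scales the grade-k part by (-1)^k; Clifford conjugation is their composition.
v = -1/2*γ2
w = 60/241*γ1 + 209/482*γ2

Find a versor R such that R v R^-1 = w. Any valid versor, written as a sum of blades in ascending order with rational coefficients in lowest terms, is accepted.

Take R = v + w = 60/241*γ1 - 16/241*γ2. Because q(v) = q(w) = -1/4, conjugation by R sends v exactly to w.
Answer: 60/241*γ1 - 16/241*γ2


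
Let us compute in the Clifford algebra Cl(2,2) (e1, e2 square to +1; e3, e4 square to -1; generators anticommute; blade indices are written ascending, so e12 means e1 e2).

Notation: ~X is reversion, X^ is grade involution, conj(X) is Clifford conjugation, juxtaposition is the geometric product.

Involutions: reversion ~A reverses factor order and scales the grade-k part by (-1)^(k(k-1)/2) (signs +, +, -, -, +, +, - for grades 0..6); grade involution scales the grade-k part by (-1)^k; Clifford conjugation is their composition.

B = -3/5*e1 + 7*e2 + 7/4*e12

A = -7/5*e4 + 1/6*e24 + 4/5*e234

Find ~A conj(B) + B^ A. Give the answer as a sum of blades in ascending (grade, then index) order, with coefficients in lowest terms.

first term: -7/6*e4 + 329/600*e14 - 49/5*e24 + 28/5*e34 + 47/20*e124 - 7/5*e134 + 12/25*e1234
second term: -7/6*e4 - 329/600*e14 + 49/5*e24 - 28/5*e34 - 47/20*e124 + 7/5*e134 + 12/25*e1234
Answer: -7/3*e4 + 24/25*e1234


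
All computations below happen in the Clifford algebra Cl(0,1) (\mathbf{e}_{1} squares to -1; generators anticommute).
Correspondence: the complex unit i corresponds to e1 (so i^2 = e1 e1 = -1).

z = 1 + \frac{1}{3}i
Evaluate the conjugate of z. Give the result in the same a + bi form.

In blades: z = 1 + \frac{1}{3} e_{1}.
Conjugation here is Clifford conjugation: the scalar is fixed and the grade-1 and grade-2 blades all flip sign, giving 1 - \frac{1}{3} e_{1}; translating back:
Answer: 1 - \frac{1}{3}i


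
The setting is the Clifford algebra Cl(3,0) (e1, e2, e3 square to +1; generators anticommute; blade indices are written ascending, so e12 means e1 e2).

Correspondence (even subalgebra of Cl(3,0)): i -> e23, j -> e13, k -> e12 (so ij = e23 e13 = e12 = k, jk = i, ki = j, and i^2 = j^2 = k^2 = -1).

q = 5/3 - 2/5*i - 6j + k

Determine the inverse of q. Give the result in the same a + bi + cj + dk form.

In blades: q = 5/3 + e12 - 6*e13 - 2/5*e23.
With qbar = 5/3 - e12 + 6*e13 + 2/5*e23 (scalar fixed, mapped units negated), q qbar = 8986/225 (the sum of squared coefficients), so q^-1 = qbar / (8986/225) = 375/8986 - 225/8986*e12 + 675/4493*e13 + 45/4493*e23; translating back:
Answer: 375/8986 + 45/4493*i + 675/4493*j - 225/8986*k


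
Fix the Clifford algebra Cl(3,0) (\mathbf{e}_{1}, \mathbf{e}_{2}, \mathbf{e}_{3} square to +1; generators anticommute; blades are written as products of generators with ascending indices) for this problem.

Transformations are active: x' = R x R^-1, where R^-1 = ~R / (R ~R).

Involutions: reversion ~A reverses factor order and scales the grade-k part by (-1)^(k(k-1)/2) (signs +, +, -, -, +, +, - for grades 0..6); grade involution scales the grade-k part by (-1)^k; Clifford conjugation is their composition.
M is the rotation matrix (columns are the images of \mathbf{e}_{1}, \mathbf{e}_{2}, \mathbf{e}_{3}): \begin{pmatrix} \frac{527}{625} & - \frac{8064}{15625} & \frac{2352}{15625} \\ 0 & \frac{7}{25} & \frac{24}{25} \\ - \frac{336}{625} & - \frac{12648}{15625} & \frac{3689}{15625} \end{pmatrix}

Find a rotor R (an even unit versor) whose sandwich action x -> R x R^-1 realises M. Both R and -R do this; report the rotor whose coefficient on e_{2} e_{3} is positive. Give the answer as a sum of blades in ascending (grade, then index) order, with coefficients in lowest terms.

Method: write R = a + b12*e_{1} e_{2} + b13*e_{1} e_{3} + b23*e_{2} e_{3} with a^2 + b12^2 + b13^2 + b23^2 = 1 (so R^-1 = ~R). Expanding the columns R e_j ~R gives tr M = 4a^2 - 1 and, from the antisymmetric part, M21 - M12 = -4a*b12, M13 - M31 = 4a*b13, M32 - M23 = -4a*b23.
Here tr M = \frac{21239}{15625}, so a^2 = (1 + tr M)/4 = \frac{9216}{15625} and a = ±\frac{96}{125}. Taking a = \frac{96}{125}: M21 - M12 = \frac{8064}{15625}, M13 - M31 = \frac{10752}{15625}, M32 - M23 = -\frac{27648}{15625}, giving b12 = -\frac{21}{125}, b13 = \frac{28}{125}, b23 = \frac{72}{125}, i.e. R = \frac{96}{125} - \frac{21}{125} e_{1} e_{2} + \frac{28}{125} e_{1} e_{3} + \frac{72}{125} e_{2} e_{3}.
Its e_{2} e_{3} coefficient is already positive.
Answer: \frac{96}{125} - \frac{21}{125} e_{1} e_{2} + \frac{28}{125} e_{1} e_{3} + \frac{72}{125} e_{2} e_{3}. Recall the cover is two-to-one: with M of trace \frac{21239}{15625}, both preimages act alike, and the stated e_{2} e_{3} sign chooses the sheet.


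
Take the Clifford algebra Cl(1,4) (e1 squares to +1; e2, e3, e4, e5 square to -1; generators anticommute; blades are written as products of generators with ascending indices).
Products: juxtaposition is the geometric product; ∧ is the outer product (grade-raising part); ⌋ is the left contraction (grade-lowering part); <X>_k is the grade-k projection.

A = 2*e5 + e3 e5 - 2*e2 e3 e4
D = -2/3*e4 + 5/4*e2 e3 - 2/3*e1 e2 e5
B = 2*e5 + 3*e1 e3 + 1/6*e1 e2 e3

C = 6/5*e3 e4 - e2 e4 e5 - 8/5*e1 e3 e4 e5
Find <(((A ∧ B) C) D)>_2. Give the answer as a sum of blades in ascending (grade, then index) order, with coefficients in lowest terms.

step 1: 6*e1 e3 e5 - 1/3*e1 e2 e3 e5 - 4*e2 e3 e4 e5
step 2: -4*e3 - 48/5*e4 + 32/5*e1 e2 - 8/15*e2 e4 + 24/5*e2 e5 - 1/3*e1 e3 e4 - 36/5*e1 e4 e5 - 6*e1 e2 e3 e4 + 2/5*e1 e2 e4 e5
step 3: -32/5 + 16/5*e1 - 241/45*e2 + 4/15*e4 - 64/15*e5 - 74/9*e1 e3 + 15/2*e1 e4 + 24/5*e1 e5 - 24/5*e2 e4 + 10/3*e3 e4 - 6*e3 e5 - 4*e1 e2 e3 - 281/60*e1 e2 e4 - 4/15*e1 e2 e5 + 16/45*e1 e4 e5 - 12*e2 e3 e4 + 16/5*e2 e4 e5 + 4*e3 e4 e5 + 8/3*e1 e2 e3 e5 + 32/5*e1 e2 e4 e5 - 1/2*e1 e3 e4 e5 + 2/9*e2 e3 e4 e5 - 9*e1 e2 e3 e4 e5
step 4: -74/9*e1 e3 + 15/2*e1 e4 + 24/5*e1 e5 - 24/5*e2 e4 + 10/3*e3 e4 - 6*e3 e5
Answer: -74/9*e1 e3 + 15/2*e1 e4 + 24/5*e1 e5 - 24/5*e2 e4 + 10/3*e3 e4 - 6*e3 e5


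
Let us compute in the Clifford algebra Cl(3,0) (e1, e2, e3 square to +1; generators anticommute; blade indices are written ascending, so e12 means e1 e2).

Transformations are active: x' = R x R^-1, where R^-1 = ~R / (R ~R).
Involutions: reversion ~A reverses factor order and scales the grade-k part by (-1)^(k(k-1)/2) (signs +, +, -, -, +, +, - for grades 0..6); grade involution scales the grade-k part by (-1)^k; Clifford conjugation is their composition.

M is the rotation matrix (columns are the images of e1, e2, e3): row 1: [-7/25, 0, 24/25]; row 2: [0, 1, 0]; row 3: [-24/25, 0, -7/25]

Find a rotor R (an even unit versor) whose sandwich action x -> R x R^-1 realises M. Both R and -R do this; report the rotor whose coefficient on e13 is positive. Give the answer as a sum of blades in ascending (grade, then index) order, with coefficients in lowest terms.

Method: write R = a + b12*e12 + b13*e13 + b23*e23 with a^2 + b12^2 + b13^2 + b23^2 = 1 (so R^-1 = ~R). Expanding the columns R e_j ~R gives tr M = 4a^2 - 1 and, from the antisymmetric part, M21 - M12 = -4a*b12, M13 - M31 = 4a*b13, M32 - M23 = -4a*b23.
Here tr M = 11/25, so a^2 = (1 + tr M)/4 = 9/25 and a = ±3/5. Taking a = 3/5: M21 - M12 = 0, M13 - M31 = 48/25, M32 - M23 = 0, giving b12 = 0, b13 = 4/5, b23 = 0, i.e. R = 3/5 + 4/5*e13.
Its e13 coefficient is already positive.
Answer: 3/5 + 4/5*e13. Why the constraint matters: R and -R act identically through the sandwich — M has trace 11/25 either way — so only the sign condition on e13 picks one of the two preimages.


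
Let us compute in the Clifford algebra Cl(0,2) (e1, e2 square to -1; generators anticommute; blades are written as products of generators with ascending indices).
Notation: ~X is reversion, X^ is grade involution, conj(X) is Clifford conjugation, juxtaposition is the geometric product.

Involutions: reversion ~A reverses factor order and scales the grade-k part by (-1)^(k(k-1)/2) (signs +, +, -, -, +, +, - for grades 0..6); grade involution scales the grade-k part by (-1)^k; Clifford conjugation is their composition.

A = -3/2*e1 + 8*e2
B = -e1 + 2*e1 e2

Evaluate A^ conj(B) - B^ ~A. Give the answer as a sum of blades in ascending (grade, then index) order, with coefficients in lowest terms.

first term: -3/2 + 16*e1 + 3*e2 + 8*e1 e2
second term: 3/2 - 16*e1 - 3*e2 + 8*e1 e2
Answer: -3 + 32*e1 + 6*e2


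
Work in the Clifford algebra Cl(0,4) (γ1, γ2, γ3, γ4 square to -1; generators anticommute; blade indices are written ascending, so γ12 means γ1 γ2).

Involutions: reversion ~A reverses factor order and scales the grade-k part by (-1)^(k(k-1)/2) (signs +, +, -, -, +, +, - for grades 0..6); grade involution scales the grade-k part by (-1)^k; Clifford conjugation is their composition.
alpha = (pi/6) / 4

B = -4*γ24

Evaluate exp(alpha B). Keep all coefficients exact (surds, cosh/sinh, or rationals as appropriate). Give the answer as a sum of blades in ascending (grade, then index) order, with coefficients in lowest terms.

B^2 = (-4)^2*(γ24)^2 = 16*(-1) = -16 (a basis 2-blade squares to minus the product of its generators' squares).
B^2 = -16 — the negative square puts this in the circular regime; l = 4, alpha*l = pi/6, so exp(alpha B) = cos(pi/6) + (sin(pi/6)/4)*B = sqrt(3)/2 + (1/8)*B.
Answer: sqrt(3)/2 - 1/2*γ24


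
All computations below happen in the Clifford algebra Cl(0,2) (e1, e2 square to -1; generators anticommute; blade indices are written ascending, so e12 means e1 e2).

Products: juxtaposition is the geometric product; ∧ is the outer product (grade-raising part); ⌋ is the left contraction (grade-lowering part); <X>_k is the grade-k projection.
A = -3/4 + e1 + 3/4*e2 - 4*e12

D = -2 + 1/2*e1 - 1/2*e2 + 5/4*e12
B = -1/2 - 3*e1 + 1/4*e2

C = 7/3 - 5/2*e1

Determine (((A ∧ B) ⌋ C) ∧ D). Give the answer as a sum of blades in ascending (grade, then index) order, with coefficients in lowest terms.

step 1: 3/8 + 7/4*e1 - 9/16*e2 + 9/2*e12
step 2: 21/4 - 15/16*e1
step 3: -21/2 + 9/2*e1 - 21/8*e2 + 225/32*e12
Answer: -21/2 + 9/2*e1 - 21/8*e2 + 225/32*e12


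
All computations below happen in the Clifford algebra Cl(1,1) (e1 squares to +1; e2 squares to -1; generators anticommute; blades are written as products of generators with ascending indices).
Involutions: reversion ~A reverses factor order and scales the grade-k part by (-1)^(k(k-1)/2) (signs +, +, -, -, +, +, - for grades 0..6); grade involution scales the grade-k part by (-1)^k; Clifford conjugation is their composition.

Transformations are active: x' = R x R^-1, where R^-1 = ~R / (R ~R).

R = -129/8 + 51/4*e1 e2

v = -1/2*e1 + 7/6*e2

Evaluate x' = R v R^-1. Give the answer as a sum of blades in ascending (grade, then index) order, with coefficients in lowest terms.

~R = -129/8 - 51/4*e1 e2, and R ~R = 6237/64, so R^-1 = ~R / (6237/64).
R v = -109/16*e1 - 199/16*e2
Answer: 11453/4158*e1 + 12263/4158*e2


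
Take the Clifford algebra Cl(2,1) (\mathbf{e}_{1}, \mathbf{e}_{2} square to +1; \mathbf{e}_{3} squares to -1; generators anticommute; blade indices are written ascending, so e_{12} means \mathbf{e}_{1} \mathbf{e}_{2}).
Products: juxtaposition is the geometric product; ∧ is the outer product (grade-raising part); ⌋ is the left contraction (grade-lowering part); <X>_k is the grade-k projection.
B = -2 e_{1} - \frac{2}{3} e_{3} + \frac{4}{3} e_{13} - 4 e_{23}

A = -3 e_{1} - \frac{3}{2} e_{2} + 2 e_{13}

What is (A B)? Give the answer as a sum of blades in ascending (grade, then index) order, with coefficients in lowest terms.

step 1: \frac{26}{3} + \frac{4}{3} e_{1} + 6 e_{3} - 11 e_{12} + 2 e_{13} + e_{23} + 14 e_{123}
Answer: \frac{26}{3} + \frac{4}{3} e_{1} + 6 e_{3} - 11 e_{12} + 2 e_{13} + e_{23} + 14 e_{123}


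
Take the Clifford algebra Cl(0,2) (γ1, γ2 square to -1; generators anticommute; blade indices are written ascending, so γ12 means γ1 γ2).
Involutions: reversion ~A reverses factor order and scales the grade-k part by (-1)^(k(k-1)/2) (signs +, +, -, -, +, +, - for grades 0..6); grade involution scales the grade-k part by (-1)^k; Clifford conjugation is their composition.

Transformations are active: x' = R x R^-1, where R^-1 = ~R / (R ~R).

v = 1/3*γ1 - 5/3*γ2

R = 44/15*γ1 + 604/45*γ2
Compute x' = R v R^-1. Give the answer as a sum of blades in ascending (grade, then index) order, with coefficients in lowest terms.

~R = 44/15*γ1 + 604/45*γ2, and R ~R = -76448/405, so R^-1 = ~R / (-76448/405).
R v = 2888/135 - 1264/135*γ12
Answer: -35771/35835*γ1 - 49297/35835*γ2


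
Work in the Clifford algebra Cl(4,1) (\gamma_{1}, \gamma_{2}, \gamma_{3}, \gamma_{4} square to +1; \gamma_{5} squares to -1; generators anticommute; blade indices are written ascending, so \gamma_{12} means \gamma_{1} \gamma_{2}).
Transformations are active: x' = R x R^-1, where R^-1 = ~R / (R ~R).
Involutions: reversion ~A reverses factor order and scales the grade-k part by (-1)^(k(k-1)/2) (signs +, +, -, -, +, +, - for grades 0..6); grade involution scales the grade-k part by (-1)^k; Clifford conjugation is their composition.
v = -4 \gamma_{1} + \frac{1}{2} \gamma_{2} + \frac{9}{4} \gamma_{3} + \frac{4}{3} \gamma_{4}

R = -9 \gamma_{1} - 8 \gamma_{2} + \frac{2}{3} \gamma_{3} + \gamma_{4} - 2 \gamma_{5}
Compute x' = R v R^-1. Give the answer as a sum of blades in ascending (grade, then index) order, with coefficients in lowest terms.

~R = -9 \gamma_{1} - 8 \gamma_{2} + \frac{2}{3} \gamma_{3} + \gamma_{4} - 2 \gamma_{5}, and R ~R = \frac{1282}{9}, so R^-1 = ~R / (\frac{1282}{9}).
R v = \frac{209}{6} - \frac{73}{2} \gamma_{12} - \frac{211}{12} \gamma_{13} - 8 \gamma_{14} - 8 \gamma_{15} - \frac{55}{3} \gamma_{23} - \frac{67}{6} \gamma_{24} + \gamma_{25} - \frac{49}{36} \gamma_{34} + \frac{9}{2} \gamma_{35} + \frac{8}{3} \gamma_{45}
Answer: -\frac{515}{1282} \gamma_{1} - \frac{5657}{1282} \gamma_{2} - \frac{4933}{2564} \gamma_{3} - \frac{3247}{3846} \gamma_{4} - \frac{627}{641} \gamma_{5}


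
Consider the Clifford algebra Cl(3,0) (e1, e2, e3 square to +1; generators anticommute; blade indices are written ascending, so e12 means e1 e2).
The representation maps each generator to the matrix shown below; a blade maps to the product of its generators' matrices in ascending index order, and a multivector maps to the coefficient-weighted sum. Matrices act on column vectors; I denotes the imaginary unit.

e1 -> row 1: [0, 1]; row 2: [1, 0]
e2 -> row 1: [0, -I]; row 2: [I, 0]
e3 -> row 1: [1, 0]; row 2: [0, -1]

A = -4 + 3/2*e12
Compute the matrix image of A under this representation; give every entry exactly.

Bivector images (products of the table entries): rho(e12) = rho(e1)rho(e2) = row 1: [I, 0]; row 2: [0, -I].
M = (-4)*1 + (3/2)*rho(e12), summed entrywise (1 is the identity matrix):
Answer: row 1: [-4 + 3*I/2, 0]; row 2: [0, -4 - 3*I/2]


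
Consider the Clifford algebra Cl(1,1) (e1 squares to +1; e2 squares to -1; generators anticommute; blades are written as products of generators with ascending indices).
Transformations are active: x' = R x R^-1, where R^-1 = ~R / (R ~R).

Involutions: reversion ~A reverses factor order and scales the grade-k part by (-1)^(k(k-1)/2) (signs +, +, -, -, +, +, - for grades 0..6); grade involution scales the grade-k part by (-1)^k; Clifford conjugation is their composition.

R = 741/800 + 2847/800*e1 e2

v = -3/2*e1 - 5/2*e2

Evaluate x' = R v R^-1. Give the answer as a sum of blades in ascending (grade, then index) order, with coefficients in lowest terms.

~R = 741/800 - 2847/800*e1 e2, and R ~R = -944541/80000, so R^-1 = ~R / (-944541/80000).
R v = 3003/400*e1 + 1209/400*e2
Answer: 200/621*e1 + 1258/621*e2


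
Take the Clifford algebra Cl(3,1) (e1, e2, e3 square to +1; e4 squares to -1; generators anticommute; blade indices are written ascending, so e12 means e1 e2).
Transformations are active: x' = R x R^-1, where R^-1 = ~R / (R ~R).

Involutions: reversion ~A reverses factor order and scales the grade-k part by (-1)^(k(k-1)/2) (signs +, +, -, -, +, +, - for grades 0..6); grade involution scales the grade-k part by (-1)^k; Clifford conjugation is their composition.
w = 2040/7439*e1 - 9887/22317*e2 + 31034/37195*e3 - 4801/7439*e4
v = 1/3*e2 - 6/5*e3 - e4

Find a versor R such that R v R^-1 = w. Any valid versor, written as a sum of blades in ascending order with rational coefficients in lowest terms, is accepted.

Here q(v) = q(w) = 124/225; the classical choice R = v + w = 2040/7439*e1 - 816/7439*e2 - 2720/7439*e3 - 12240/7439*e4 then realises v -> w under the sandwich.
Answer: 2040/7439*e1 - 816/7439*e2 - 2720/7439*e3 - 12240/7439*e4


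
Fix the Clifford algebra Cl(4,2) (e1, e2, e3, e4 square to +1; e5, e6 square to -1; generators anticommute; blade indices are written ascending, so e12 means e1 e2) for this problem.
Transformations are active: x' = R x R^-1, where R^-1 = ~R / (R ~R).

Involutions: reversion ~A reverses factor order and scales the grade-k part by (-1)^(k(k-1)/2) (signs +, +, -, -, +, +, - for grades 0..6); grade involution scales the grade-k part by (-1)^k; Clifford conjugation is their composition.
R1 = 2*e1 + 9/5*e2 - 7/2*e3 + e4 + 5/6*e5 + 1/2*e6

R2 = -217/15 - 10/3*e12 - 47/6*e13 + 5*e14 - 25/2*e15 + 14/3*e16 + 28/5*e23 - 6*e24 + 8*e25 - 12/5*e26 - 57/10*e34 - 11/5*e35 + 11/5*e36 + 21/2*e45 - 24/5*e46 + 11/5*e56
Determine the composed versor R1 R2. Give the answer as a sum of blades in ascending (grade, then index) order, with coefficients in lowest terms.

Distribute over the terms of R1 (each basis-blade product reordered to ascending indices, repeated generators contracted through their squares):
(2*e1) R2 = -434/15*e1 - 20/3*e2 - 47/3*e3 + 10*e4 - 25*e5 + 28/3*e6 + 56/5*e123 - 12*e124 + 16*e125 - 24/5*e126 - 57/5*e134 - 22/5*e135 + 22/5*e136 + 21*e145 - 48/5*e146 + 22/5*e156
(9/5*e2) R2 = 6*e1 - 651/25*e2 + 252/25*e3 - 54/5*e4 + 72/5*e5 - 108/25*e6 + 141/10*e123 - 9*e124 + 45/2*e125 - 42/5*e126 - 513/50*e234 - 99/25*e235 + 99/25*e236 + 189/10*e245 - 216/25*e246 + 99/25*e256
(-7/2*e3) R2 = -329/12*e1 + 98/5*e2 + 1519/30*e3 + 399/20*e4 + 77/10*e5 - 77/10*e6 + 35/3*e123 + 35/2*e134 - 175/4*e135 + 49/3*e136 - 21*e234 + 28*e235 - 42/5*e236 - 147/4*e345 + 84/5*e346 - 77/10*e356
(e4) R2 = -5*e1 + 6*e2 + 57/10*e3 - 217/15*e4 + 21/2*e5 - 24/5*e6 - 10/3*e124 - 47/6*e134 + 25/2*e145 - 14/3*e146 + 28/5*e234 - 8*e245 + 12/5*e246 + 11/5*e345 - 11/5*e346 + 11/5*e456
(5/6*e5) R2 = -125/12*e1 + 20/3*e2 - 11/6*e3 + 35/4*e4 - 217/18*e5 - 11/6*e6 - 25/9*e125 - 235/36*e135 + 25/6*e145 - 35/9*e156 + 14/3*e235 - 5*e245 + 2*e256 - 19/4*e345 - 11/6*e356 + 4*e456
(1/2*e6) R2 = 7/3*e1 - 6/5*e2 + 11/10*e3 - 12/5*e4 + 11/10*e5 - 217/30*e6 - 5/3*e126 - 47/12*e136 + 5/2*e146 - 25/4*e156 + 14/5*e236 - 3*e246 + 4*e256 - 57/20*e346 - 11/10*e356 + 21/4*e456
Summing the partial products and collecting blades:
Answer: -1903/30*e1 - 41/25*e2 + 3751/75*e3 + 331/30*e4 - 151/45*e5 - 2483/150*e6 + 1109/30*e123 - 73/3*e124 + 643/18*e125 - 223/15*e126 - 26/15*e134 - 4921/90*e135 + 1009/60*e136 + 113/3*e145 - 353/30*e146 - 1033/180*e156 - 1283/50*e234 + 2153/75*e235 - 41/25*e236 + 59/10*e245 - 231/25*e246 + 249/25*e256 - 393/10*e345 + 47/4*e346 - 319/30*e356 + 229/20*e456


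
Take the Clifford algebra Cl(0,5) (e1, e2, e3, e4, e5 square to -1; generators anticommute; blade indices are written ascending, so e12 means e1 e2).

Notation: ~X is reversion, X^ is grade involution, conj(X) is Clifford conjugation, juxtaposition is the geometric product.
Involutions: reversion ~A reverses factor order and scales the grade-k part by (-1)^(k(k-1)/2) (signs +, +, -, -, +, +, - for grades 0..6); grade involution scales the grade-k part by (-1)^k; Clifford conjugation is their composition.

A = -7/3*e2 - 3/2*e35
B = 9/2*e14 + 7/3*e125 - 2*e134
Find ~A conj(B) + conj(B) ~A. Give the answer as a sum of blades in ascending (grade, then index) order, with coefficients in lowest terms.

first term: -49/9*e15 - 7/2*e123 - 21/2*e124 + 3*e145 - 14/3*e1234 + 27/4*e1345
second term: -49/9*e15 + 7/2*e123 - 21/2*e124 - 3*e145 + 14/3*e1234 + 27/4*e1345
Answer: -98/9*e15 - 21*e124 + 27/2*e1345


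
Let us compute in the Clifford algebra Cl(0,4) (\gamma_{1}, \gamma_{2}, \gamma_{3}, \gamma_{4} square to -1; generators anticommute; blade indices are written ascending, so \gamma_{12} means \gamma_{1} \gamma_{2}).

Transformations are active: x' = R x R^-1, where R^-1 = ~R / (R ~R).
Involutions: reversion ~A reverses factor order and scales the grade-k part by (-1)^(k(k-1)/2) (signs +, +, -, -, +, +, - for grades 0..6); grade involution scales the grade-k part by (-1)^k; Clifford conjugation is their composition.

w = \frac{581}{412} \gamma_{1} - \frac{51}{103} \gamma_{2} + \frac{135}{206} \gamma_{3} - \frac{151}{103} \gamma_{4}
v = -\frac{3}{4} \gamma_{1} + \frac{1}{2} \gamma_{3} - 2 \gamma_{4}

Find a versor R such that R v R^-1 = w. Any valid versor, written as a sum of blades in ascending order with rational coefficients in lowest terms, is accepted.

Reasoning: v^2 = w^2 = -\frac{77}{16} since conjugation preserves the quadratic form; R = v + w = \frac{68}{103} \gamma_{1} - \frac{51}{103} \gamma_{2} + \frac{119}{103} \gamma_{3} - \frac{357}{103} \gamma_{4} is then valid when invertible, keeping its own part and reversing (v - w)/2.
Answer: \frac{68}{103} \gamma_{1} - \frac{51}{103} \gamma_{2} + \frac{119}{103} \gamma_{3} - \frac{357}{103} \gamma_{4}
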